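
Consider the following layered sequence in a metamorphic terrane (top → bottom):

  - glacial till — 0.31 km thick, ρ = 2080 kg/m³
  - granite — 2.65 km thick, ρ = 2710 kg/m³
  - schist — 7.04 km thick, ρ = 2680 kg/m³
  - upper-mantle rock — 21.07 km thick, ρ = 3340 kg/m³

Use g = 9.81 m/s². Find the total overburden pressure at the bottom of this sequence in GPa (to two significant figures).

glacial till: 2080 kg/m³ × 9.81 m/s² × 310 m = 6.325×10^6 Pa = 6.325×10^-3 GPa
granite: 2710 kg/m³ × 9.81 m/s² × 2650 m = 7.045×10^7 Pa = 0.07045 GPa
schist: 2680 kg/m³ × 9.81 m/s² × 7040 m = 1.851×10^8 Pa = 0.1851 GPa
upper-mantle rock: 3340 kg/m³ × 9.81 m/s² × 21070 m = 6.904×10^8 Pa = 0.6904 GPa
Total = 6.325×10^-3 + 0.07045 + 0.1851 + 0.6904 = 0.95223 GPa

0.95 GPa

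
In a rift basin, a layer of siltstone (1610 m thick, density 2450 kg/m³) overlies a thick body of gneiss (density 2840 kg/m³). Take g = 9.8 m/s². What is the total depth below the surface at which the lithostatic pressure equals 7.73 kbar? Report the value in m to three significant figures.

Pressure at base of upper layers: 2450×9.8×1610 = 3.866×10^7 Pa = 0.3866 kbar
Remaining pressure to be supplied by gneiss: 7.730×10^8 − 3.866×10^7 = 7.343×10^8 Pa
Additional depth in gneiss = 7.343×10^8 Pa / (2840 kg/m³ × 9.8 m/s²) = 26385 m
Total depth = 1610 m + 26385 m = 27995 m

28000 m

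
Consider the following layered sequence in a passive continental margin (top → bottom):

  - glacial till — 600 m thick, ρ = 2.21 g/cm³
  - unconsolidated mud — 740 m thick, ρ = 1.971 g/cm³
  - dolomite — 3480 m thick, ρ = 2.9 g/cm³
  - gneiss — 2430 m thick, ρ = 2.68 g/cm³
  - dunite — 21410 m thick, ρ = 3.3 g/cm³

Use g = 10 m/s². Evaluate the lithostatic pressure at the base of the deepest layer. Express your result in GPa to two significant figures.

0.90 GPa

glacial till: 2210 kg/m³ × 10 m/s² × 600 m = 1.326×10^7 Pa = 0.01326 GPa
unconsolidated mud: 1971 kg/m³ × 10 m/s² × 740 m = 1.459×10^7 Pa = 0.01459 GPa
dolomite: 2900 kg/m³ × 10 m/s² × 3480 m = 1.009×10^8 Pa = 0.1009 GPa
gneiss: 2680 kg/m³ × 10 m/s² × 2430 m = 6.512×10^7 Pa = 0.06512 GPa
dunite: 3300 kg/m³ × 10 m/s² × 21410 m = 7.065×10^8 Pa = 0.7065 GPa
Total = 0.01326 + 0.01459 + 0.1009 + 0.06512 + 0.7065 = 0.90042 GPa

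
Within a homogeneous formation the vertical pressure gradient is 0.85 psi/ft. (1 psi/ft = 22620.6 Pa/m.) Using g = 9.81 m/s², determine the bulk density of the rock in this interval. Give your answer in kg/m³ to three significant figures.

ρ = (dP/dz)/g = 0.85 psi/ft / 9.81 m/s² = 19228 Pa/m / 9.81 m/s² = 1960.0 kg/m³

1960 kg/m³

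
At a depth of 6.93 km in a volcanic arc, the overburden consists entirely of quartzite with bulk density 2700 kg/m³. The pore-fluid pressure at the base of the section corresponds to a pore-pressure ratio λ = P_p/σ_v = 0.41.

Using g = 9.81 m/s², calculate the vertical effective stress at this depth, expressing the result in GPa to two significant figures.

Overburden (lithostatic) stress σ_v:
quartzite: 2700 kg/m³ × 9.81 m/s² × 6930 m = 1.836×10^8 Pa = 183.6 MPa
Pore pressure P_p = λ·σ_v = 0.41 × 183.6 MPa = 75.26 MPa
Effective stress σ' = σ_v − P_p = 183.6 − 75.26 = 108.30 MPa = 0.10830 GPa

0.11 GPa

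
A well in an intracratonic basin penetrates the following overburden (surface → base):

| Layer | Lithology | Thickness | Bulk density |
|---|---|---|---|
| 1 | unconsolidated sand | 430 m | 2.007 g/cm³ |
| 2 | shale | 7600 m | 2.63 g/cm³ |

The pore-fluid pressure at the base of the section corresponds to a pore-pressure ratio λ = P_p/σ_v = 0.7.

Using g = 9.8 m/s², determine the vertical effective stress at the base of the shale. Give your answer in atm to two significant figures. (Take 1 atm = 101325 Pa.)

610 atm

Overburden (lithostatic) stress σ_v:
unconsolidated sand: 2007 kg/m³ × 9.8 m/s² × 430 m = 8.457×10^6 Pa = 8.457 MPa
shale: 2630 kg/m³ × 9.8 m/s² × 7600 m = 1.959×10^8 Pa = 195.9 MPa
Total = 8.457 + 195.9 = 204.34 MPa
Pore pressure P_p = λ·σ_v = 0.7 × 204.3 MPa = 143.0 MPa
Effective stress σ' = σ_v − P_p = 204.3 − 143.0 = 61.302 MPa = 605.00 atm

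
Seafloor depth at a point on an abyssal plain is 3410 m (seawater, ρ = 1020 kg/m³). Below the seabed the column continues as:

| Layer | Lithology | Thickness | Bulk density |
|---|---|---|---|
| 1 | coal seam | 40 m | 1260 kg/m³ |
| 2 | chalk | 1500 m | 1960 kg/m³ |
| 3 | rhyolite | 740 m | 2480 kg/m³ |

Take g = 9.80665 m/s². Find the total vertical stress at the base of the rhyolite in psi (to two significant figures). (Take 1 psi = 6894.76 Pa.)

seawater: 1020 kg/m³ × 9.80665 m/s² × 3410 m = 3.411×10^7 Pa = 4947 psi
coal seam: 1260 kg/m³ × 9.80665 m/s² × 40 m = 4.943×10^5 Pa = 71.69 psi
chalk: 1960 kg/m³ × 9.80665 m/s² × 1500 m = 2.883×10^7 Pa = 4182 psi
rhyolite: 2480 kg/m³ × 9.80665 m/s² × 740 m = 1.800×10^7 Pa = 2610 psi
Total = 4947 + 71.69 + 4182 + 2610 = 11811 psi

12000 psi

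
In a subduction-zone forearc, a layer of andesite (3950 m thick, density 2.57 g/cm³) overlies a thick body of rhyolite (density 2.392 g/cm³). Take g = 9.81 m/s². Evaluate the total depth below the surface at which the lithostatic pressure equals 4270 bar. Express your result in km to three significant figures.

17.9 km

Pressure at base of upper layers: 2570×9.81×3950 = 9.959×10^7 Pa = 995.9 bar
Remaining pressure to be supplied by rhyolite: 4.270×10^8 − 9.959×10^7 = 3.274×10^8 Pa
Additional depth in rhyolite = 3.274×10^8 Pa / (2392 kg/m³ × 9.81 m/s²) = 13953 m
Total depth = 3950 m + 13953 m = 17903 m
= 17.903 km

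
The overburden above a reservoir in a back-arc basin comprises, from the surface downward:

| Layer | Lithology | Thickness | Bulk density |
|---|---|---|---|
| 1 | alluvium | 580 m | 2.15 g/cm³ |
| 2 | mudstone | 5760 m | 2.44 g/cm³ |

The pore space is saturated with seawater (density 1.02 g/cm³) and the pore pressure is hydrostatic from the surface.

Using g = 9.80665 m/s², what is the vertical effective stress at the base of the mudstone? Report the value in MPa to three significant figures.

86.6 MPa

Overburden (lithostatic) stress σ_v:
alluvium: 2150 kg/m³ × 9.80665 m/s² × 580 m = 1.223×10^7 Pa = 12.23 MPa
mudstone: 2440 kg/m³ × 9.80665 m/s² × 5760 m = 1.378×10^8 Pa = 137.8 MPa
Total = 12.23 + 137.8 = 150.06 MPa
Pore pressure P_p = 1020 kg/m³ × 9.80665 m/s² × 6340 m = 6.342×10^7 Pa = 63.42 MPa
Effective stress σ' = σ_v − P_p = 150.1 − 63.42 = 86.638 MPa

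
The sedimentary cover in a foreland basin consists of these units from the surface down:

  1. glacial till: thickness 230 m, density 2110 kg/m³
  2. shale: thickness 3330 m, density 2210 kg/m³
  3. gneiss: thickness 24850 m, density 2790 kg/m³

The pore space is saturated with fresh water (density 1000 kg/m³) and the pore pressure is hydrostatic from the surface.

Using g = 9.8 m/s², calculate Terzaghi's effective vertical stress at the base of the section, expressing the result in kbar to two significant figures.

Overburden (lithostatic) stress σ_v:
glacial till: 2110 kg/m³ × 9.8 m/s² × 230 m = 4.756×10^6 Pa = 4.756 MPa
shale: 2210 kg/m³ × 9.8 m/s² × 3330 m = 7.212×10^7 Pa = 72.12 MPa
gneiss: 2790 kg/m³ × 9.8 m/s² × 24850 m = 6.794×10^8 Pa = 679.4 MPa
Total = 4.756 + 72.12 + 679.4 = 756.33 MPa
Pore pressure P_p = 1000 kg/m³ × 9.8 m/s² × 28410 m = 2.784×10^8 Pa = 278.4 MPa
Effective stress σ' = σ_v − P_p = 756.3 − 278.4 = 477.91 MPa = 4.7791 kbar

4.8 kbar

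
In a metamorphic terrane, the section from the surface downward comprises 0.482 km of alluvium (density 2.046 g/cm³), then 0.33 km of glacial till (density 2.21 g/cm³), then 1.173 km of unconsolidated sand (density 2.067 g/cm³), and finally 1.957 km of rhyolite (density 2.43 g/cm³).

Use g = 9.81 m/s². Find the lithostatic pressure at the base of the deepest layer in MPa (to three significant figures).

87.3 MPa

alluvium: 2046 kg/m³ × 9.81 m/s² × 482 m = 9.674×10^6 Pa = 9.674 MPa
glacial till: 2210 kg/m³ × 9.81 m/s² × 330 m = 7.154×10^6 Pa = 7.154 MPa
unconsolidated sand: 2067 kg/m³ × 9.81 m/s² × 1173 m = 2.379×10^7 Pa = 23.79 MPa
rhyolite: 2430 kg/m³ × 9.81 m/s² × 1957 m = 4.665×10^7 Pa = 46.65 MPa
Total = 9.674 + 7.154 + 23.79 + 46.65 = 87.266 MPa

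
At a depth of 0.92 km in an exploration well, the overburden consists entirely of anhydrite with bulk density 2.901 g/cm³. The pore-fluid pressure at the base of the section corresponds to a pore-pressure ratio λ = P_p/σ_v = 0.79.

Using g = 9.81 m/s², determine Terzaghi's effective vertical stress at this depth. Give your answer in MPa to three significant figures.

5.50 MPa

Overburden (lithostatic) stress σ_v:
anhydrite: 2901 kg/m³ × 9.81 m/s² × 920 m = 2.618×10^7 Pa = 26.18 MPa
Pore pressure P_p = λ·σ_v = 0.79 × 26.18 MPa = 20.68 MPa
Effective stress σ' = σ_v − P_p = 26.18 − 20.68 = 5.4982 MPa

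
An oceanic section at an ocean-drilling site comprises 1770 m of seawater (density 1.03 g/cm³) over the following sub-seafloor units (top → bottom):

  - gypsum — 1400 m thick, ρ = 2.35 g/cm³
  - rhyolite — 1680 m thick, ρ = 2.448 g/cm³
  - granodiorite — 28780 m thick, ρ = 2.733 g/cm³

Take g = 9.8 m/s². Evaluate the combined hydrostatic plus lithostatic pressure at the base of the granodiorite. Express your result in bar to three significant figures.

seawater: 1030 kg/m³ × 9.8 m/s² × 1770 m = 1.787×10^7 Pa = 178.7 bar
gypsum: 2350 kg/m³ × 9.8 m/s² × 1400 m = 3.224×10^7 Pa = 322.4 bar
rhyolite: 2448 kg/m³ × 9.8 m/s² × 1680 m = 4.030×10^7 Pa = 403.0 bar
granodiorite: 2733 kg/m³ × 9.8 m/s² × 28780 m = 7.708×10^8 Pa = 7708 bar
Total = 178.7 + 322.4 + 403.0 + 7708 = 8612.4 bar

8610 bar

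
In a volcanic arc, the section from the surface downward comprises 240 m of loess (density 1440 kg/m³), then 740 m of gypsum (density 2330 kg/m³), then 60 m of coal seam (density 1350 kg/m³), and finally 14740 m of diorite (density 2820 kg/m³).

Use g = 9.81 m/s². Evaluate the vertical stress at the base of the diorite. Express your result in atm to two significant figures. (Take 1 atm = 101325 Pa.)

loess: 1440 kg/m³ × 9.81 m/s² × 240 m = 3.390×10^6 Pa = 33.46 atm
gypsum: 2330 kg/m³ × 9.81 m/s² × 740 m = 1.691×10^7 Pa = 166.9 atm
coal seam: 1350 kg/m³ × 9.81 m/s² × 60 m = 7.946×10^5 Pa = 7.842 atm
diorite: 2820 kg/m³ × 9.81 m/s² × 14740 m = 4.078×10^8 Pa = 4024 atm
Total = 33.46 + 166.9 + 7.842 + 4024 = 4232.6 atm

4200 atm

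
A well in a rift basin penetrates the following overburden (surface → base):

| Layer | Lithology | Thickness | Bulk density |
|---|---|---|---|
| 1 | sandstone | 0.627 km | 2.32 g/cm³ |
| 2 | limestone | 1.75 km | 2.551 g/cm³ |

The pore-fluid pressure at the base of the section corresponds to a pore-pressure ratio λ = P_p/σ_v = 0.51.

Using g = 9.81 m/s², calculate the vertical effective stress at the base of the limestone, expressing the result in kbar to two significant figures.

Overburden (lithostatic) stress σ_v:
sandstone: 2320 kg/m³ × 9.81 m/s² × 627 m = 1.427×10^7 Pa = 14.27 MPa
limestone: 2551 kg/m³ × 9.81 m/s² × 1750 m = 4.379×10^7 Pa = 43.79 MPa
Total = 14.27 + 43.79 = 58.064 MPa
Pore pressure P_p = λ·σ_v = 0.51 × 58.06 MPa = 29.61 MPa
Effective stress σ' = σ_v − P_p = 58.06 − 29.61 = 28.452 MPa = 0.28452 kbar

0.28 kbar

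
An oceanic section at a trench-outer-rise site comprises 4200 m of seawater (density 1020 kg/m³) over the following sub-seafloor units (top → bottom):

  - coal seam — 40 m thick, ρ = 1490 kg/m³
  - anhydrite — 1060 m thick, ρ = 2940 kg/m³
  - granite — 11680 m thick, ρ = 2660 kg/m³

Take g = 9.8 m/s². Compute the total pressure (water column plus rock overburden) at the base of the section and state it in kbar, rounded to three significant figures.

3.78 kbar

seawater: 1020 kg/m³ × 9.8 m/s² × 4200 m = 4.198×10^7 Pa = 0.4198 kbar
coal seam: 1490 kg/m³ × 9.8 m/s² × 40 m = 5.841×10^5 Pa = 5.841×10^-3 kbar
anhydrite: 2940 kg/m³ × 9.8 m/s² × 1060 m = 3.054×10^7 Pa = 0.3054 kbar
granite: 2660 kg/m³ × 9.8 m/s² × 11680 m = 3.045×10^8 Pa = 3.045 kbar
Total = 0.4198 + 5.841×10^-3 + 0.3054 + 3.045 = 3.7758 kbar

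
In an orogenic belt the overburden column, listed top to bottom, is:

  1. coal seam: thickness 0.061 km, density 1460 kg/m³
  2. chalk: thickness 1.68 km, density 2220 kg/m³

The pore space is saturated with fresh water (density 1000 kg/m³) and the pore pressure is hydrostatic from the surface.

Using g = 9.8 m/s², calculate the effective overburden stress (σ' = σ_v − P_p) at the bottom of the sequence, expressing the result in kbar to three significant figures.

0.204 kbar

Overburden (lithostatic) stress σ_v:
coal seam: 1460 kg/m³ × 9.8 m/s² × 61 m = 8.728×10^5 Pa = 0.8728 MPa
chalk: 2220 kg/m³ × 9.8 m/s² × 1680 m = 3.655×10^7 Pa = 36.55 MPa
Total = 0.8728 + 36.55 = 37.423 MPa
Pore pressure P_p = 1000 kg/m³ × 9.8 m/s² × 1741 m = 1.706×10^7 Pa = 17.06 MPa
Effective stress σ' = σ_v − P_p = 37.42 − 17.06 = 20.361 MPa = 0.20361 kbar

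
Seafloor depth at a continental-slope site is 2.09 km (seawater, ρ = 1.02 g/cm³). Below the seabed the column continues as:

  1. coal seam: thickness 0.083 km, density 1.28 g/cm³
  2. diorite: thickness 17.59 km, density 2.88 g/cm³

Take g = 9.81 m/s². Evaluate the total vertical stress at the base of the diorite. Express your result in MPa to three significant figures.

seawater: 1020 kg/m³ × 9.81 m/s² × 2090 m = 2.091×10^7 Pa = 20.91 MPa
coal seam: 1280 kg/m³ × 9.81 m/s² × 83 m = 1.042×10^6 Pa = 1.042 MPa
diorite: 2880 kg/m³ × 9.81 m/s² × 17590 m = 4.970×10^8 Pa = 497.0 MPa
Total = 20.91 + 1.042 + 497.0 = 518.92 MPa

519 MPa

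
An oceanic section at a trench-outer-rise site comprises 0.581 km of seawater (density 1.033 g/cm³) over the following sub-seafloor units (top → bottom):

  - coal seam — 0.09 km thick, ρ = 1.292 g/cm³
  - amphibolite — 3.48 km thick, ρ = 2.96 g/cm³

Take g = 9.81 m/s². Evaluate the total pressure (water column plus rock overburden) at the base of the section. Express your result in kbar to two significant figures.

seawater: 1033 kg/m³ × 9.81 m/s² × 581 m = 5.888×10^6 Pa = 0.05888 kbar
coal seam: 1292 kg/m³ × 9.81 m/s² × 90 m = 1.141×10^6 Pa = 0.01141 kbar
amphibolite: 2960 kg/m³ × 9.81 m/s² × 3480 m = 1.011×10^8 Pa = 1.011 kbar
Total = 0.05888 + 0.01141 + 1.011 = 1.0808 kbar

1.1 kbar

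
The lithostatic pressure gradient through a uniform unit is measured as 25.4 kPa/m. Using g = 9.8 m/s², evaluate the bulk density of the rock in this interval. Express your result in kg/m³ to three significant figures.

ρ = (dP/dz)/g = 25.4 kPa/m / 9.8 m/s² = 25400 Pa/m / 9.8 m/s² = 2591.8 kg/m³

2590 kg/m³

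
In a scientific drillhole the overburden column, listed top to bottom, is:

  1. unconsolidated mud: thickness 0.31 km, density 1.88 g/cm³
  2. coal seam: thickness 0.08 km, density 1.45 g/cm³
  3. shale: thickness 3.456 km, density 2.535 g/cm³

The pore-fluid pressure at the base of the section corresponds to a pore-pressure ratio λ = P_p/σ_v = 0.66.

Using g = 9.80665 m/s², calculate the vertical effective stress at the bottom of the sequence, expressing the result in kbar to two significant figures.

0.32 kbar

Overburden (lithostatic) stress σ_v:
unconsolidated mud: 1880 kg/m³ × 9.80665 m/s² × 310 m = 5.715×10^6 Pa = 5.715 MPa
coal seam: 1450 kg/m³ × 9.80665 m/s² × 80 m = 1.138×10^6 Pa = 1.138 MPa
shale: 2535 kg/m³ × 9.80665 m/s² × 3456 m = 8.592×10^7 Pa = 85.92 MPa
Total = 5.715 + 1.138 + 85.92 = 92.769 MPa
Pore pressure P_p = λ·σ_v = 0.66 × 92.77 MPa = 61.23 MPa
Effective stress σ' = σ_v − P_p = 92.77 − 61.23 = 31.541 MPa = 0.31541 kbar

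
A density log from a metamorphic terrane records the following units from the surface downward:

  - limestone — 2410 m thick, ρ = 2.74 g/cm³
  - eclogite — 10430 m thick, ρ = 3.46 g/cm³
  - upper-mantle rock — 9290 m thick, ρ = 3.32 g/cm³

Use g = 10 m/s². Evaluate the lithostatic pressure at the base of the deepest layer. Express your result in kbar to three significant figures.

limestone: 2740 kg/m³ × 10 m/s² × 2410 m = 6.603×10^7 Pa = 0.6603 kbar
eclogite: 3460 kg/m³ × 10 m/s² × 10430 m = 3.609×10^8 Pa = 3.609 kbar
upper-mantle rock: 3320 kg/m³ × 10 m/s² × 9290 m = 3.084×10^8 Pa = 3.084 kbar
Total = 0.6603 + 3.609 + 3.084 = 7.3534 kbar

7.35 kbar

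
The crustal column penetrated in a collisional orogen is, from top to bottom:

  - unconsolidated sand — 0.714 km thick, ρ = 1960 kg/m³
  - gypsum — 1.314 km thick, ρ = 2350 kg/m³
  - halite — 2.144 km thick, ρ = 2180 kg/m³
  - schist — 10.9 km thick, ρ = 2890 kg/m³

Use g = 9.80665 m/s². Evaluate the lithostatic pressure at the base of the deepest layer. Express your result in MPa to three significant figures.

unconsolidated sand: 1960 kg/m³ × 9.80665 m/s² × 714 m = 1.372×10^7 Pa = 13.72 MPa
gypsum: 2350 kg/m³ × 9.80665 m/s² × 1314 m = 3.028×10^7 Pa = 30.28 MPa
halite: 2180 kg/m³ × 9.80665 m/s² × 2144 m = 4.584×10^7 Pa = 45.84 MPa
schist: 2890 kg/m³ × 9.80665 m/s² × 10900 m = 3.089×10^8 Pa = 308.9 MPa
Total = 13.72 + 30.28 + 45.84 + 308.9 = 398.76 MPa

399 MPa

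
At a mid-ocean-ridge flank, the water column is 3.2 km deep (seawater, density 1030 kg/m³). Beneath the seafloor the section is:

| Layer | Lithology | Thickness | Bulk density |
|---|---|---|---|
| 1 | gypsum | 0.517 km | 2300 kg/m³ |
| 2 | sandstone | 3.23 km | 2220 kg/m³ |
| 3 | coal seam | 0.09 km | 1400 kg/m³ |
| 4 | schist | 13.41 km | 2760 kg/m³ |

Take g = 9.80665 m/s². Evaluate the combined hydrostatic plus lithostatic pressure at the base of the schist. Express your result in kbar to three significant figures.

seawater: 1030 kg/m³ × 9.80665 m/s² × 3200 m = 3.232×10^7 Pa = 0.3232 kbar
gypsum: 2300 kg/m³ × 9.80665 m/s² × 517 m = 1.166×10^7 Pa = 0.1166 kbar
sandstone: 2220 kg/m³ × 9.80665 m/s² × 3230 m = 7.032×10^7 Pa = 0.7032 kbar
coal seam: 1400 kg/m³ × 9.80665 m/s² × 90 m = 1.236×10^6 Pa = 0.01236 kbar
schist: 2760 kg/m³ × 9.80665 m/s² × 13410 m = 3.630×10^8 Pa = 3.630 kbar
Total = 0.3232 + 0.1166 + 0.7032 + 0.01236 + 3.630 = 4.7850 kbar

4.78 kbar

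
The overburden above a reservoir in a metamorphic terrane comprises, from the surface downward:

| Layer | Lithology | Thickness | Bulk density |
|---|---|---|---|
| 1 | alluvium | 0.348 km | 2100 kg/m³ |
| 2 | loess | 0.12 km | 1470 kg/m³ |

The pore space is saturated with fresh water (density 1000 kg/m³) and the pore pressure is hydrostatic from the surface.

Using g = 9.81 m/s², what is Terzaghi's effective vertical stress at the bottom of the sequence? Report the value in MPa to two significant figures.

4.3 MPa

Overburden (lithostatic) stress σ_v:
alluvium: 2100 kg/m³ × 9.81 m/s² × 348 m = 7.169×10^6 Pa = 7.169 MPa
loess: 1470 kg/m³ × 9.81 m/s² × 120 m = 1.730×10^6 Pa = 1.730 MPa
Total = 7.169 + 1.730 = 8.8996 MPa
Pore pressure P_p = 1000 kg/m³ × 9.81 m/s² × 468 m = 4.591×10^6 Pa = 4.591 MPa
Effective stress σ' = σ_v − P_p = 8.900 − 4.591 = 4.3086 MPa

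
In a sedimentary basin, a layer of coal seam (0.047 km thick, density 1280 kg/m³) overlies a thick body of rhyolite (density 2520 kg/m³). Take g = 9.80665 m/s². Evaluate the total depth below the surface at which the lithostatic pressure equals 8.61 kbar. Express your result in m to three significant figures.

34900 m

Pressure at base of upper layers: 1280×9.80665×47 = 5.900×10^5 Pa = 5.900×10^-3 kbar
Remaining pressure to be supplied by rhyolite: 8.610×10^8 − 5.900×10^5 = 8.604×10^8 Pa
Additional depth in rhyolite = 8.604×10^8 Pa / (2520 kg/m³ × 9.80665 m/s²) = 34816 m
Total depth = 47 m + 34816 m = 34863 m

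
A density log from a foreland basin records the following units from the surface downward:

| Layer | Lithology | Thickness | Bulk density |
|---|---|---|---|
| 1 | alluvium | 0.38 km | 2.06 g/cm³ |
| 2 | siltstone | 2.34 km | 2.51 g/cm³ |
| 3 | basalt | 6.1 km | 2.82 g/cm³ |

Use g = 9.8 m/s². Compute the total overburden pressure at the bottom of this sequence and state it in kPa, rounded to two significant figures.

230000 kPa

alluvium: 2060 kg/m³ × 9.8 m/s² × 380 m = 7.671×10^6 Pa = 7671 kPa
siltstone: 2510 kg/m³ × 9.8 m/s² × 2340 m = 5.756×10^7 Pa = 57559 kPa
basalt: 2820 kg/m³ × 9.8 m/s² × 6100 m = 1.686×10^8 Pa = 1.686×10^5 kPa
Total = 7671 + 57559 + 1.686×10^5 = 2.3381×10^5 kPa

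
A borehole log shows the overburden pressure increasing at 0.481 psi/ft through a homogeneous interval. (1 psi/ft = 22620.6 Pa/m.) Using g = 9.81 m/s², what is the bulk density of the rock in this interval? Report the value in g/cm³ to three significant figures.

ρ = (dP/dz)/g = 0.481 psi/ft / 9.81 m/s² = 10881 Pa/m / 9.81 m/s² = 1109.1 kg/m³
= 1.109 g/cm³

1.11 g/cm³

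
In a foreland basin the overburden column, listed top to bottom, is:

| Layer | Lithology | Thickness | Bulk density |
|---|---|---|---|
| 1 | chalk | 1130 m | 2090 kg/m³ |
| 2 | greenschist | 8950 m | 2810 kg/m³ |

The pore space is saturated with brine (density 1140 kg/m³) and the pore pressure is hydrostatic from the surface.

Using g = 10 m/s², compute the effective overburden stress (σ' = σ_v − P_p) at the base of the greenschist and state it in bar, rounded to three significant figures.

1600 bar

Overburden (lithostatic) stress σ_v:
chalk: 2090 kg/m³ × 10 m/s² × 1130 m = 2.362×10^7 Pa = 23.62 MPa
greenschist: 2810 kg/m³ × 10 m/s² × 8950 m = 2.515×10^8 Pa = 251.5 MPa
Total = 23.62 + 251.5 = 275.11 MPa
Pore pressure P_p = 1140 kg/m³ × 10 m/s² × 10080 m = 1.149×10^8 Pa = 114.9 MPa
Effective stress σ' = σ_v − P_p = 275.1 − 114.9 = 160.20 MPa = 1602.0 bar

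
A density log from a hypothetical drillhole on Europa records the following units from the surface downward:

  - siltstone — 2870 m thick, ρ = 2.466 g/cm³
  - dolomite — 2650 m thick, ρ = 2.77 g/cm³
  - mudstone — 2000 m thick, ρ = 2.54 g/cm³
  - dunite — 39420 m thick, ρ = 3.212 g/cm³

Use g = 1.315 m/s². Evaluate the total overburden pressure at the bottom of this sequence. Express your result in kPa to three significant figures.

siltstone: 2466 kg/m³ × 1.315 m/s² × 2870 m = 9.307×10^6 Pa = 9307 kPa
dolomite: 2770 kg/m³ × 1.315 m/s² × 2650 m = 9.653×10^6 Pa = 9653 kPa
mudstone: 2540 kg/m³ × 1.315 m/s² × 2000 m = 6.680×10^6 Pa = 6680 kPa
dunite: 3212 kg/m³ × 1.315 m/s² × 39420 m = 1.665×10^8 Pa = 1.665×10^5 kPa
Total = 9307 + 9653 + 6680 + 1.665×10^5 = 1.9214×10^5 kPa

192000 kPa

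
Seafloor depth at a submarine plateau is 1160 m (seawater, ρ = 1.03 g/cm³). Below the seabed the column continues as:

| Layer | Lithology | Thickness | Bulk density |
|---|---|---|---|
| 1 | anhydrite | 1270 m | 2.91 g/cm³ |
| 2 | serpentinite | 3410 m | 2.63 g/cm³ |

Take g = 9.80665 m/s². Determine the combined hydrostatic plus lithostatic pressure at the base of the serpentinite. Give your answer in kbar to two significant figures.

1.4 kbar

seawater: 1030 kg/m³ × 9.80665 m/s² × 1160 m = 1.172×10^7 Pa = 0.1172 kbar
anhydrite: 2910 kg/m³ × 9.80665 m/s² × 1270 m = 3.624×10^7 Pa = 0.3624 kbar
serpentinite: 2630 kg/m³ × 9.80665 m/s² × 3410 m = 8.795×10^7 Pa = 0.8795 kbar
Total = 0.1172 + 0.3624 + 0.8795 = 1.3591 kbar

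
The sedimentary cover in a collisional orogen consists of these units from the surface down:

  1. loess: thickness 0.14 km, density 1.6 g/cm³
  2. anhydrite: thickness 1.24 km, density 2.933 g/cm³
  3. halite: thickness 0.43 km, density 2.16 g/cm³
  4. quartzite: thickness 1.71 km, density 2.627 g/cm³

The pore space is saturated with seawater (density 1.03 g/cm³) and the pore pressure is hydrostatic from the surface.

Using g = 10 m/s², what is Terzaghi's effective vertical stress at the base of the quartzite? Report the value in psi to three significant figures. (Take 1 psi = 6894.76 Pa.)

Overburden (lithostatic) stress σ_v:
loess: 1600 kg/m³ × 10 m/s² × 140 m = 2.240×10^6 Pa = 2.240 MPa
anhydrite: 2933 kg/m³ × 10 m/s² × 1240 m = 3.637×10^7 Pa = 36.37 MPa
halite: 2160 kg/m³ × 10 m/s² × 430 m = 9.288×10^6 Pa = 9.288 MPa
quartzite: 2627 kg/m³ × 10 m/s² × 1710 m = 4.492×10^7 Pa = 44.92 MPa
Total = 2.240 + 36.37 + 9.288 + 44.92 = 92.819 MPa
Pore pressure P_p = 1030 kg/m³ × 10 m/s² × 3520 m = 3.626×10^7 Pa = 36.26 MPa
Effective stress σ' = σ_v − P_p = 92.82 − 36.26 = 56.563 MPa = 8203.8 psi

8200 psi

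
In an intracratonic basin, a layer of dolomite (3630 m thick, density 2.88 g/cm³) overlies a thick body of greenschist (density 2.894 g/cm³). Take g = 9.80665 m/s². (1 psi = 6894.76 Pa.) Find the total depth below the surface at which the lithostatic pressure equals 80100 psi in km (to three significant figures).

Pressure at base of upper layers: 2880×9.80665×3630 = 1.025×10^8 Pa = 14870 psi
Remaining pressure to be supplied by greenschist: 5.523×10^8 − 1.025×10^8 = 4.497×10^8 Pa
Additional depth in greenschist = 4.497×10^8 Pa / (2894 kg/m³ × 9.80665 m/s²) = 15847 m
Total depth = 3630 m + 15847 m = 19477 m
= 19.477 km

19.5 km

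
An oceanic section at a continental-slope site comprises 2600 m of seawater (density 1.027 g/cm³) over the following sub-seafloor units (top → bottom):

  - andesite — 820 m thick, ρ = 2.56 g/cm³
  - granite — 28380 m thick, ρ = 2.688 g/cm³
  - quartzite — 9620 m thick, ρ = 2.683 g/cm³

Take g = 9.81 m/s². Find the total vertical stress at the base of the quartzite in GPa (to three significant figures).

1.05 GPa

seawater: 1027 kg/m³ × 9.81 m/s² × 2600 m = 2.619×10^7 Pa = 0.02619 GPa
andesite: 2560 kg/m³ × 9.81 m/s² × 820 m = 2.059×10^7 Pa = 0.02059 GPa
granite: 2688 kg/m³ × 9.81 m/s² × 28380 m = 7.484×10^8 Pa = 0.7484 GPa
quartzite: 2683 kg/m³ × 9.81 m/s² × 9620 m = 2.532×10^8 Pa = 0.2532 GPa
Total = 0.02619 + 0.02059 + 0.7484 + 0.2532 = 1.0483 GPa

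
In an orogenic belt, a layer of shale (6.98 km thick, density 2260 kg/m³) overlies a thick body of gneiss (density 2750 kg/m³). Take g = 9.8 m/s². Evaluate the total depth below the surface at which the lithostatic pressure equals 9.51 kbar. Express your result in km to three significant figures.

Pressure at base of upper layers: 2260×9.8×6980 = 1.546×10^8 Pa = 1.546 kbar
Remaining pressure to be supplied by gneiss: 9.510×10^8 − 1.546×10^8 = 7.964×10^8 Pa
Additional depth in gneiss = 7.964×10^8 Pa / (2750 kg/m³ × 9.8 m/s²) = 29551 m
Total depth = 6980 m + 29551 m = 36531 m
= 36.531 km

36.5 km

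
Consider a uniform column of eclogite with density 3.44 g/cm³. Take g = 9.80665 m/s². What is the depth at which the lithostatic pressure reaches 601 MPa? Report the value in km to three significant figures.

17.8 km

h = P/(ρg) = 601 MPa / (3440 kg/m³ × 9.80665 m/s²) = 6.010×10^8 Pa / 33735 Pa/m = 17815 m
= 17.815 km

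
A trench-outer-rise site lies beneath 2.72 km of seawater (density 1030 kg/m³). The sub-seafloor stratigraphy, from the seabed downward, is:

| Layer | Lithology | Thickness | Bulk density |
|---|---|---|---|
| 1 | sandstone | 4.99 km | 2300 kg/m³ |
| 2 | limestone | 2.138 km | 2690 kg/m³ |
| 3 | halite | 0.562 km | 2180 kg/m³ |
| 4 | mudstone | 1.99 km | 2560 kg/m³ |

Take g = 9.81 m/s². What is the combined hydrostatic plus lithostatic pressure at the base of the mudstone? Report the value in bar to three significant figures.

2580 bar

seawater: 1030 kg/m³ × 9.81 m/s² × 2720 m = 2.748×10^7 Pa = 274.8 bar
sandstone: 2300 kg/m³ × 9.81 m/s² × 4990 m = 1.126×10^8 Pa = 1126 bar
limestone: 2690 kg/m³ × 9.81 m/s² × 2138 m = 5.642×10^7 Pa = 564.2 bar
halite: 2180 kg/m³ × 9.81 m/s² × 562 m = 1.202×10^7 Pa = 120.2 bar
mudstone: 2560 kg/m³ × 9.81 m/s² × 1990 m = 4.998×10^7 Pa = 499.8 bar
Total = 274.8 + 1126 + 564.2 + 120.2 + 499.8 = 2584.9 bar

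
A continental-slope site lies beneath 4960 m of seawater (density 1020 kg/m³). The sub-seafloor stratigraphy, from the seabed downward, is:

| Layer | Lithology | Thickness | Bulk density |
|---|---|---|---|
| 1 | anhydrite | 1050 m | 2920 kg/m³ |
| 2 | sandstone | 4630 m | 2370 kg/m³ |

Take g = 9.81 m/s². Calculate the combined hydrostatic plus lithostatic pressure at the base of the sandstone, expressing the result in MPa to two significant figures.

190 MPa

seawater: 1020 kg/m³ × 9.81 m/s² × 4960 m = 4.963×10^7 Pa = 49.63 MPa
anhydrite: 2920 kg/m³ × 9.81 m/s² × 1050 m = 3.008×10^7 Pa = 30.08 MPa
sandstone: 2370 kg/m³ × 9.81 m/s² × 4630 m = 1.076×10^8 Pa = 107.6 MPa
Total = 49.63 + 30.08 + 107.6 = 187.35 MPa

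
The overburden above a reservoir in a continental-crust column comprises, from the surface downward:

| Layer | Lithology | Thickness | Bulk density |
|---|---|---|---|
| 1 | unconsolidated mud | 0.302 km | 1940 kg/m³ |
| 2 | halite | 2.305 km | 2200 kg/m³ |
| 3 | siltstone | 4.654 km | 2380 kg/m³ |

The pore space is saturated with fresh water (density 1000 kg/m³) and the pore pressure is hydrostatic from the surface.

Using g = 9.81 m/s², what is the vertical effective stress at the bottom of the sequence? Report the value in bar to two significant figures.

930 bar

Overburden (lithostatic) stress σ_v:
unconsolidated mud: 1940 kg/m³ × 9.81 m/s² × 302 m = 5.747×10^6 Pa = 5.747 MPa
halite: 2200 kg/m³ × 9.81 m/s² × 2305 m = 4.975×10^7 Pa = 49.75 MPa
siltstone: 2380 kg/m³ × 9.81 m/s² × 4654 m = 1.087×10^8 Pa = 108.7 MPa
Total = 5.747 + 49.75 + 108.7 = 164.15 MPa
Pore pressure P_p = 1000 kg/m³ × 9.81 m/s² × 7261 m = 7.123×10^7 Pa = 71.23 MPa
Effective stress σ' = σ_v − P_p = 164.2 − 71.23 = 92.924 MPa = 929.24 bar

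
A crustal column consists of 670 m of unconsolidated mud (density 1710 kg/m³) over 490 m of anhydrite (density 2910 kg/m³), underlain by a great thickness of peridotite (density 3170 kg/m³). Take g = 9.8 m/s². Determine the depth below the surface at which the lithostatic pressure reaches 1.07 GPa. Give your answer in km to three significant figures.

Pressure at base of upper layers: 1710×9.8×670 + 2910×9.8×490 = 2.520×10^7 Pa = 0.02520 GPa
Remaining pressure to be supplied by peridotite: 1.070×10^9 − 2.520×10^7 = 1.045×10^9 Pa
Additional depth in peridotite = 1.045×10^9 Pa / (3170 kg/m³ × 9.8 m/s²) = 33632 m
Total depth = 1160 m + 33632 m = 34792 m
= 34.792 km

34.8 km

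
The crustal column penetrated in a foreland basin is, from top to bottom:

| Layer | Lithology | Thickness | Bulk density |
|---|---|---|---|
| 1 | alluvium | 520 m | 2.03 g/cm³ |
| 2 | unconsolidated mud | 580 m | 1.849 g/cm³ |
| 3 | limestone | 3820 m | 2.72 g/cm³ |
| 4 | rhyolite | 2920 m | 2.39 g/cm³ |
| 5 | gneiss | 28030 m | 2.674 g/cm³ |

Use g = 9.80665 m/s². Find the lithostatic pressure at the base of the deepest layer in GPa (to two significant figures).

0.93 GPa

alluvium: 2030 kg/m³ × 9.80665 m/s² × 520 m = 1.035×10^7 Pa = 0.01035 GPa
unconsolidated mud: 1849 kg/m³ × 9.80665 m/s² × 580 m = 1.052×10^7 Pa = 0.01052 GPa
limestone: 2720 kg/m³ × 9.80665 m/s² × 3820 m = 1.019×10^8 Pa = 0.1019 GPa
rhyolite: 2390 kg/m³ × 9.80665 m/s² × 2920 m = 6.844×10^7 Pa = 0.06844 GPa
gneiss: 2674 kg/m³ × 9.80665 m/s² × 28030 m = 7.350×10^8 Pa = 0.7350 GPa
Total = 0.01035 + 0.01052 + 0.1019 + 0.06844 + 0.7350 = 0.92623 GPa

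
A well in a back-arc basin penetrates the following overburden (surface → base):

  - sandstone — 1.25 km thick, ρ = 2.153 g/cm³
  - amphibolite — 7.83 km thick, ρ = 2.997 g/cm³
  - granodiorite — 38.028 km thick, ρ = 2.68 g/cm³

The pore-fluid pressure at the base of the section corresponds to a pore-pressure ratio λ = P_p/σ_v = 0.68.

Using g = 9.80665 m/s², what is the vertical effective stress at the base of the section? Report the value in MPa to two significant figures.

Overburden (lithostatic) stress σ_v:
sandstone: 2153 kg/m³ × 9.80665 m/s² × 1250 m = 2.639×10^7 Pa = 26.39 MPa
amphibolite: 2997 kg/m³ × 9.80665 m/s² × 7830 m = 2.301×10^8 Pa = 230.1 MPa
granodiorite: 2680 kg/m³ × 9.80665 m/s² × 38028 m = 9.994×10^8 Pa = 999.4 MPa
Total = 26.39 + 230.1 + 999.4 = 1256.0 MPa
Pore pressure P_p = λ·σ_v = 0.68 × 1256 MPa = 854.1 MPa
Effective stress σ' = σ_v − P_p = 1256 − 854.1 = 401.91 MPa

400 MPa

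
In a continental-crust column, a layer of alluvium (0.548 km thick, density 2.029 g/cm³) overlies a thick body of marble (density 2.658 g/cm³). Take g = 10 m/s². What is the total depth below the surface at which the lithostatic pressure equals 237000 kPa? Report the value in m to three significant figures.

9050 m

Pressure at base of upper layers: 2029×10×548 = 1.112×10^7 Pa = 11119 kPa
Remaining pressure to be supplied by marble: 2.370×10^8 − 1.112×10^7 = 2.259×10^8 Pa
Additional depth in marble = 2.259×10^8 Pa / (2658 kg/m³ × 10 m/s²) = 8498.2 m
Total depth = 548 m + 8498.2 m = 9046.2 m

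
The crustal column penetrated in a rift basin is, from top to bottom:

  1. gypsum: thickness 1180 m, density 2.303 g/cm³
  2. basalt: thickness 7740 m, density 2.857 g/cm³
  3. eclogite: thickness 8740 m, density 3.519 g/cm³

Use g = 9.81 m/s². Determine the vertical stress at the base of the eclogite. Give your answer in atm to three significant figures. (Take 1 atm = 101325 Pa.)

5380 atm

gypsum: 2303 kg/m³ × 9.81 m/s² × 1180 m = 2.666×10^7 Pa = 263.1 atm
basalt: 2857 kg/m³ × 9.81 m/s² × 7740 m = 2.169×10^8 Pa = 2141 atm
eclogite: 3519 kg/m³ × 9.81 m/s² × 8740 m = 3.017×10^8 Pa = 2978 atm
Total = 263.1 + 2141 + 2978 = 5381.8 atm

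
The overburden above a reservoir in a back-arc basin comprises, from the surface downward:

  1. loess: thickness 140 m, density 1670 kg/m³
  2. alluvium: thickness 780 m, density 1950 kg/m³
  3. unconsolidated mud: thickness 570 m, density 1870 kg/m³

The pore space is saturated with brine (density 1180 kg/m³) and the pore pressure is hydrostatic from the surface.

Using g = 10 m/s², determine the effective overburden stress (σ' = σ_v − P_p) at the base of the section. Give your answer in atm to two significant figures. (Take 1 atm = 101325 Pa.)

100 atm

Overburden (lithostatic) stress σ_v:
loess: 1670 kg/m³ × 10 m/s² × 140 m = 2.338×10^6 Pa = 2.338 MPa
alluvium: 1950 kg/m³ × 10 m/s² × 780 m = 1.521×10^7 Pa = 15.21 MPa
unconsolidated mud: 1870 kg/m³ × 10 m/s² × 570 m = 1.066×10^7 Pa = 10.66 MPa
Total = 2.338 + 15.21 + 10.66 = 28.207 MPa
Pore pressure P_p = 1180 kg/m³ × 10 m/s² × 1490 m = 1.758×10^7 Pa = 17.58 MPa
Effective stress σ' = σ_v − P_p = 28.21 − 17.58 = 10.625 MPa = 104.86 atm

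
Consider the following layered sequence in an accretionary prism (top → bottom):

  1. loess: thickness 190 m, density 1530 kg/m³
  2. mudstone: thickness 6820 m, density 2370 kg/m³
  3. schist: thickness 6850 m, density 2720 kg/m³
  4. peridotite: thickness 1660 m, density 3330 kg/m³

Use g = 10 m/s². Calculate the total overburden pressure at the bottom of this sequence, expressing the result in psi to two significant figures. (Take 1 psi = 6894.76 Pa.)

loess: 1530 kg/m³ × 10 m/s² × 190 m = 2.907×10^6 Pa = 421.6 psi
mudstone: 2370 kg/m³ × 10 m/s² × 6820 m = 1.616×10^8 Pa = 23443 psi
schist: 2720 kg/m³ × 10 m/s² × 6850 m = 1.863×10^8 Pa = 27023 psi
peridotite: 3330 kg/m³ × 10 m/s² × 1660 m = 5.528×10^7 Pa = 8017 psi
Total = 421.6 + 23443 + 27023 + 8017 = 58905 psi

59000 psi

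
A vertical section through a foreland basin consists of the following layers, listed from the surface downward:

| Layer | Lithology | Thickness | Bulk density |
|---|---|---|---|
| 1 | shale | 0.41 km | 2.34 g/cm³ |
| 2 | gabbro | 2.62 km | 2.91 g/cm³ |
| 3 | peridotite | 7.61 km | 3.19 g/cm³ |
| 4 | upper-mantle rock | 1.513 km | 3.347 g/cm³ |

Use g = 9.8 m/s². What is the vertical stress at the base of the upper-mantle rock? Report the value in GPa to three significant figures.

0.372 GPa

shale: 2340 kg/m³ × 9.8 m/s² × 410 m = 9.402×10^6 Pa = 9.402×10^-3 GPa
gabbro: 2910 kg/m³ × 9.8 m/s² × 2620 m = 7.472×10^7 Pa = 0.07472 GPa
peridotite: 3190 kg/m³ × 9.8 m/s² × 7610 m = 2.379×10^8 Pa = 0.2379 GPa
upper-mantle rock: 3347 kg/m³ × 9.8 m/s² × 1513 m = 4.963×10^7 Pa = 0.04963 GPa
Total = 9.402×10^-3 + 0.07472 + 0.2379 + 0.04963 = 0.37165 GPa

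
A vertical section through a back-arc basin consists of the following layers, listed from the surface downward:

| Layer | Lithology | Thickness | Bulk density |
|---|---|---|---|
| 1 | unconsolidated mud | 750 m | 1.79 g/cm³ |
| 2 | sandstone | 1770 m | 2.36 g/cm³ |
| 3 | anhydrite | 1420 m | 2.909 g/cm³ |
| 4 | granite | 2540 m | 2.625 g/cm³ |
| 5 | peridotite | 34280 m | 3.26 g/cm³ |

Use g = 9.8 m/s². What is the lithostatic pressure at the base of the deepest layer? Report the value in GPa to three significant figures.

unconsolidated mud: 1790 kg/m³ × 9.8 m/s² × 750 m = 1.316×10^7 Pa = 0.01316 GPa
sandstone: 2360 kg/m³ × 9.8 m/s² × 1770 m = 4.094×10^7 Pa = 0.04094 GPa
anhydrite: 2909 kg/m³ × 9.8 m/s² × 1420 m = 4.048×10^7 Pa = 0.04048 GPa
granite: 2625 kg/m³ × 9.8 m/s² × 2540 m = 6.534×10^7 Pa = 0.06534 GPa
peridotite: 3260 kg/m³ × 9.8 m/s² × 34280 m = 1.095×10^9 Pa = 1.095 GPa
Total = 0.01316 + 0.04094 + 0.04048 + 0.06534 + 1.095 = 1.2551 GPa

1.26 GPa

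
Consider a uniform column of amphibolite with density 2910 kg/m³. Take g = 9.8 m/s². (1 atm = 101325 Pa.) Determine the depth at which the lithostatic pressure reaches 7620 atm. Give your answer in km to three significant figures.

h = P/(ρg) = 7620 atm / (2910 kg/m³ × 9.8 m/s²) = 7.721×10^8 Pa / 28518 Pa/m = 27074 m
= 27.074 km

27.1 km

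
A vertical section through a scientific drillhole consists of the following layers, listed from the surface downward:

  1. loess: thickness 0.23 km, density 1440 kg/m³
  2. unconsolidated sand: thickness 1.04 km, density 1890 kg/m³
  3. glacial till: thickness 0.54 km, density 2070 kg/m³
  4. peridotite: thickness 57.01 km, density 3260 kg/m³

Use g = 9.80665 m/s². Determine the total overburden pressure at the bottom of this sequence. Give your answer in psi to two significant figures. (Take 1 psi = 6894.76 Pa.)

loess: 1440 kg/m³ × 9.80665 m/s² × 230 m = 3.248×10^6 Pa = 471.1 psi
unconsolidated sand: 1890 kg/m³ × 9.80665 m/s² × 1040 m = 1.928×10^7 Pa = 2796 psi
glacial till: 2070 kg/m³ × 9.80665 m/s² × 540 m = 1.096×10^7 Pa = 1590 psi
peridotite: 3260 kg/m³ × 9.80665 m/s² × 57010 m = 1.823×10^9 Pa = 2.643×10^5 psi
Total = 471.1 + 2796 + 1590 + 2.643×10^5 = 2.6920×10^5 psi

270000 psi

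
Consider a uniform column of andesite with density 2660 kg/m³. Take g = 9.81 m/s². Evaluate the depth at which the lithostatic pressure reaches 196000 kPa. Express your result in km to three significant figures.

7.51 km

h = P/(ρg) = 196000 kPa / (2660 kg/m³ × 9.81 m/s²) = 1.960×10^8 Pa / 26095 Pa/m = 7511.1 m
= 7.5111 km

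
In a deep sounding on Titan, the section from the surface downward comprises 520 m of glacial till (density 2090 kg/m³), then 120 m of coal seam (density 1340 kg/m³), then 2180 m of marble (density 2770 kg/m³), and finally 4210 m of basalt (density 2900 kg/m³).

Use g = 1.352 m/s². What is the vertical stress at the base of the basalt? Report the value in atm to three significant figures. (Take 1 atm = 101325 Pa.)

260 atm

glacial till: 2090 kg/m³ × 1.352 m/s² × 520 m = 1.469×10^6 Pa = 14.50 atm
coal seam: 1340 kg/m³ × 1.352 m/s² × 120 m = 2.174×10^5 Pa = 2.146 atm
marble: 2770 kg/m³ × 1.352 m/s² × 2180 m = 8.164×10^6 Pa = 80.57 atm
basalt: 2900 kg/m³ × 1.352 m/s² × 4210 m = 1.651×10^7 Pa = 162.9 atm
Total = 14.50 + 2.146 + 80.57 + 162.9 = 260.13 atm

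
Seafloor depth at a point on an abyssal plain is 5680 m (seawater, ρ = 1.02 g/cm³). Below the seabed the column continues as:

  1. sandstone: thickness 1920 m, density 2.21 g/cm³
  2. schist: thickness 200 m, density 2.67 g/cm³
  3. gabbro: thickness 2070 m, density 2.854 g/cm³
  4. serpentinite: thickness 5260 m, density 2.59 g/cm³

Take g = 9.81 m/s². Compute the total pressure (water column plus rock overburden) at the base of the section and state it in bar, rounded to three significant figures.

seawater: 1020 kg/m³ × 9.81 m/s² × 5680 m = 5.684×10^7 Pa = 568.4 bar
sandstone: 2210 kg/m³ × 9.81 m/s² × 1920 m = 4.163×10^7 Pa = 416.3 bar
schist: 2670 kg/m³ × 9.81 m/s² × 200 m = 5.239×10^6 Pa = 52.39 bar
gabbro: 2854 kg/m³ × 9.81 m/s² × 2070 m = 5.796×10^7 Pa = 579.6 bar
serpentinite: 2590 kg/m³ × 9.81 m/s² × 5260 m = 1.336×10^8 Pa = 1336 bar
Total = 568.4 + 416.3 + 52.39 + 579.6 + 1336 = 2953.0 bar

2950 bar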